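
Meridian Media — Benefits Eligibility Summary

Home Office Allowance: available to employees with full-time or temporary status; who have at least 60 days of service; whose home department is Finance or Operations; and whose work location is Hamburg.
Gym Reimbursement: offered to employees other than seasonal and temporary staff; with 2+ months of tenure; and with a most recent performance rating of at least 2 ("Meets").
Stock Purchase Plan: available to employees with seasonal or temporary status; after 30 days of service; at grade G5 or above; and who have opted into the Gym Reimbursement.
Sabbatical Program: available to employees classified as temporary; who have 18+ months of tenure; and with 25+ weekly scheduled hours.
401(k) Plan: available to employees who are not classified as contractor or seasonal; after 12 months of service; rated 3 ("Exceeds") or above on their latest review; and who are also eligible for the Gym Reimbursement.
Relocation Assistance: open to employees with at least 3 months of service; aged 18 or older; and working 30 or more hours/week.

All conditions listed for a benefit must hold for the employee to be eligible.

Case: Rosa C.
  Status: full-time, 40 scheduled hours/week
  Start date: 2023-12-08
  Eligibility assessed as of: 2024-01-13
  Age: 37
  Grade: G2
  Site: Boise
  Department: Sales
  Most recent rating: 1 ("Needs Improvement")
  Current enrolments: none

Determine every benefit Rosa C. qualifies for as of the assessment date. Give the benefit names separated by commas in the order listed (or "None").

None

Service from 2023-12-08 to 2024-01-13: 36 days.
Home Office Allowance — status full-time ✓; service 36 days < 60 days ✗ → not eligible.
Gym Reimbursement — status full-time ✓ (not excluded); service 36 days < 2 months (≈60 days) ✗ → not eligible.
Stock Purchase Plan — status full-time ✗ (requires seasonal or temporary) → not eligible.
Sabbatical Program — status full-time ✗ (requires temporary) → not eligible.
401(k) Plan — status full-time ✓ (not excluded); service 36 days < 12 months (≈360 days) ✗ → not eligible.
Relocation Assistance — service 36 days < 3 months (≈90 days) ✗ → not eligible.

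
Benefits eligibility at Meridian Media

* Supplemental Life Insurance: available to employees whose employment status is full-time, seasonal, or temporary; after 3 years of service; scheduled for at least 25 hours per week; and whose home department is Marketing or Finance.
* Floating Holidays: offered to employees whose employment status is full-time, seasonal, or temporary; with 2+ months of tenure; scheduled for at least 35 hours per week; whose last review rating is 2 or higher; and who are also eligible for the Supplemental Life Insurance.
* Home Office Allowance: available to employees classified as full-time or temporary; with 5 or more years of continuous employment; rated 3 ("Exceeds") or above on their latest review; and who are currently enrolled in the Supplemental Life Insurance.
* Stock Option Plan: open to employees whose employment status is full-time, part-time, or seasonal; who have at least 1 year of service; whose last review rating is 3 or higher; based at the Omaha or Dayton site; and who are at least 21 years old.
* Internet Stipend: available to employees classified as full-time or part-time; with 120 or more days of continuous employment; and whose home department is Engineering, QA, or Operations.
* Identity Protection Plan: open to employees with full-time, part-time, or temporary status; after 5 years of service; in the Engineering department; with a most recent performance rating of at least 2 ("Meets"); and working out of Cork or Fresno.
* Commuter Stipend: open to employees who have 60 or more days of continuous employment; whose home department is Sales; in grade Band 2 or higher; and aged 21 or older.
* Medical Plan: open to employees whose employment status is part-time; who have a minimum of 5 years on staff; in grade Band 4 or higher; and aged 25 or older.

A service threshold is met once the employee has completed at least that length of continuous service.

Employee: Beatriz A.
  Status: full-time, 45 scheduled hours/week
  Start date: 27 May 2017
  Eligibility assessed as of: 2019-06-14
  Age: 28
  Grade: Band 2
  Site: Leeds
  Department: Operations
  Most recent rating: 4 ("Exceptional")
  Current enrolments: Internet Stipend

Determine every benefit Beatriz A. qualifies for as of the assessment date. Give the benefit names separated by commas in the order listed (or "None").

Internet Stipend

Service from 27 May 2017 to 2019-06-14: 748 days.
Supplemental Life Insurance — status full-time ✓; service 748 days < 3 years (≈1095 days) ✗ → not eligible.
Floating Holidays — status full-time ✓; service 748 days ≥ 2 months (≈60 days) ✓; 45 hrs/wk ≥ 35 ✓; rating 4 ≥ 2 ✓; not eligible for Supplemental Life Insurance ✗ → not eligible.
Home Office Allowance — status full-time ✓; service 748 days < 5 years (≈1825 days) ✗ → not eligible.
Stock Option Plan — status full-time ✓; service 748 days ≥ 1 year (≈365 days) ✓; rating 4 ≥ 3 ✓; site Leeds ✗ (not Omaha or Dayton) → not eligible.
Internet Stipend — status full-time ✓; service 748 days ≥ 120 days ✓; dept Operations ✓ → eligible.
Identity Protection Plan — status full-time ✓; service 748 days < 5 years (≈1825 days) ✗ → not eligible.
Commuter Stipend — service 748 days ≥ 60 days ✓; dept Operations ✗ → not eligible.
Medical Plan — status full-time ✗ (requires part-time) → not eligible.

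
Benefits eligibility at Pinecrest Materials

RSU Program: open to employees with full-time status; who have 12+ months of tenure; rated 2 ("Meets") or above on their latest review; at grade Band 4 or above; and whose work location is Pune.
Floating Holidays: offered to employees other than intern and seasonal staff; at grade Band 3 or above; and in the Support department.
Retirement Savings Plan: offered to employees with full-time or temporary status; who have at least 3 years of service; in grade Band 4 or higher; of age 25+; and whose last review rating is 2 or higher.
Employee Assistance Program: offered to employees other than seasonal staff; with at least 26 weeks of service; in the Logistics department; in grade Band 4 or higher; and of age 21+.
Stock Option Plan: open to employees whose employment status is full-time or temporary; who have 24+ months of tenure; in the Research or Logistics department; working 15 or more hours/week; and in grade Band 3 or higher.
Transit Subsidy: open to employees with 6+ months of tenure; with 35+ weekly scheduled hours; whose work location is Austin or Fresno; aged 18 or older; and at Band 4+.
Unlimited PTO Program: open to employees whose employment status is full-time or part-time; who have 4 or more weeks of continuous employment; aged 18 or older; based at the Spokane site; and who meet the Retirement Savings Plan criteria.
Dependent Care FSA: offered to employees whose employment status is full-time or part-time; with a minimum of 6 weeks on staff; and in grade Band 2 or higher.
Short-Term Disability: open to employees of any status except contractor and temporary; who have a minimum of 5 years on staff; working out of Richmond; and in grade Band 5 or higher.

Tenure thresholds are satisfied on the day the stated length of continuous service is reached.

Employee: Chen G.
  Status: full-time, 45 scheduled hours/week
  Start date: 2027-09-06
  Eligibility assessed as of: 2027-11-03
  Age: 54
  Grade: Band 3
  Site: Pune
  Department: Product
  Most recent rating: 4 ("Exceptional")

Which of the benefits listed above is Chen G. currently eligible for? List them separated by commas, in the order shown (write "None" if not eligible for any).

Service from 2027-09-06 to 2027-11-03: 58 days.
RSU Program — status full-time ✓; service 58 days < 12 months (≈360 days) ✗ → not eligible.
Floating Holidays — status full-time ✓ (not excluded); grade Band 3 ≥ Band 3 ✓; dept Product ✗ → not eligible.
Retirement Savings Plan — status full-time ✓; service 58 days < 3 years (≈1095 days) ✗ → not eligible.
Employee Assistance Program — status full-time ✓ (not excluded); service 58 days < 26 weeks (≈182 days) ✗ → not eligible.
Stock Option Plan — status full-time ✓; service 58 days < 24 months (≈720 days) ✗ → not eligible.
Transit Subsidy — service 58 days < 6 months (≈180 days) ✗ → not eligible.
Unlimited PTO Program — status full-time ✓; service 58 days ≥ 4 weeks (≈28 days) ✓; age 54 ≥ 18 ✓; site Pune ✗ (not Spokane) → not eligible.
Dependent Care FSA — status full-time ✓; service 58 days ≥ 6 weeks (≈42 days) ✓; grade Band 3 ≥ Band 2 ✓ → eligible.
Short-Term Disability — status full-time ✓ (not excluded); service 58 days < 5 years (≈1825 days) ✗ → not eligible.

Dependent Care FSA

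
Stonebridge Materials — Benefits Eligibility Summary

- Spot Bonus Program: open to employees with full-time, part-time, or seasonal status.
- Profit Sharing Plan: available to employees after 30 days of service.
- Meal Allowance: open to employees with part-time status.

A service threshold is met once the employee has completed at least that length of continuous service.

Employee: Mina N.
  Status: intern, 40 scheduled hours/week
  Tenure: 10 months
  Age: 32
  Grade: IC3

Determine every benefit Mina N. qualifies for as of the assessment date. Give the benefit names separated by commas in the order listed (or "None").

Spot Bonus Program — status intern ✗ (requires full-time, part-time, or seasonal) → not eligible.
Profit Sharing Plan — service 10 months ≥ 30 days ✓ → eligible.
Meal Allowance — status intern ✗ (requires part-time) → not eligible.

Profit Sharing Plan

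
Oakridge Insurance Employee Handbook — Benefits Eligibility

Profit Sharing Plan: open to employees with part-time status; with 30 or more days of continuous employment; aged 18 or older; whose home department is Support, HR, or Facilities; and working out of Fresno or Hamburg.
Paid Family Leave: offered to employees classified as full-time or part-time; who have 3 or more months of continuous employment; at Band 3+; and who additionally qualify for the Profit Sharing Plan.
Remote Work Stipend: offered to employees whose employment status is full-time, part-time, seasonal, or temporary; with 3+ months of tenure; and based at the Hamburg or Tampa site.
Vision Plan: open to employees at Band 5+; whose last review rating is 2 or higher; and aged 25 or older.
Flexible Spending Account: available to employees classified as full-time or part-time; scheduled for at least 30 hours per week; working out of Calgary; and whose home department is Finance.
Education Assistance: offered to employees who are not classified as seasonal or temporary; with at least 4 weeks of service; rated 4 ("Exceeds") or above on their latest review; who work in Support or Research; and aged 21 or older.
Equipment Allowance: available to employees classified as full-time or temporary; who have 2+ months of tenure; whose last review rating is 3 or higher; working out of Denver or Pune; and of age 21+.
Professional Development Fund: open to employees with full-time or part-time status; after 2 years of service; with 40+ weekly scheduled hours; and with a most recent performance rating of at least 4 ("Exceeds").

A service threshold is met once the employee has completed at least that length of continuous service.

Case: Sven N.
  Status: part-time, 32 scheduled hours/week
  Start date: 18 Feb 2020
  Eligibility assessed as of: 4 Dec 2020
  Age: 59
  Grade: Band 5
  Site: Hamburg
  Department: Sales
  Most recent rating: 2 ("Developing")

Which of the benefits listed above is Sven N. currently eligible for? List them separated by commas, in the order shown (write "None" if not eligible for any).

Remote Work Stipend, Vision Plan

Service from 18 Feb 2020 to 4 Dec 2020: 290 days.
Profit Sharing Plan — status part-time ✓; service 290 days ≥ 30 days ✓; age 59 ≥ 18 ✓; dept Sales ✗ → not eligible.
Paid Family Leave — status part-time ✓; service 290 days ≥ 3 months (≈90 days) ✓; grade Band 5 ≥ Band 3 ✓; not eligible for Profit Sharing Plan ✗ → not eligible.
Remote Work Stipend — status part-time ✓; service 290 days ≥ 3 months (≈90 days) ✓; site Hamburg ✓ → eligible.
Vision Plan — grade Band 5 ≥ Band 5 ✓; rating 2 ≥ 2 ✓; age 59 ≥ 25 ✓ → eligible.
Flexible Spending Account — status part-time ✓; 32 hrs/wk ≥ 30 ✓; site Hamburg ✗ (not Calgary) → not eligible.
Education Assistance — status part-time ✓ (not excluded); service 290 days ≥ 4 weeks (≈28 days) ✓; rating 2 < 4 ✗ → not eligible.
Equipment Allowance — status part-time ✗ (requires full-time or temporary) → not eligible.
Professional Development Fund — status part-time ✓; service 290 days < 2 years (≈730 days) ✗ → not eligible.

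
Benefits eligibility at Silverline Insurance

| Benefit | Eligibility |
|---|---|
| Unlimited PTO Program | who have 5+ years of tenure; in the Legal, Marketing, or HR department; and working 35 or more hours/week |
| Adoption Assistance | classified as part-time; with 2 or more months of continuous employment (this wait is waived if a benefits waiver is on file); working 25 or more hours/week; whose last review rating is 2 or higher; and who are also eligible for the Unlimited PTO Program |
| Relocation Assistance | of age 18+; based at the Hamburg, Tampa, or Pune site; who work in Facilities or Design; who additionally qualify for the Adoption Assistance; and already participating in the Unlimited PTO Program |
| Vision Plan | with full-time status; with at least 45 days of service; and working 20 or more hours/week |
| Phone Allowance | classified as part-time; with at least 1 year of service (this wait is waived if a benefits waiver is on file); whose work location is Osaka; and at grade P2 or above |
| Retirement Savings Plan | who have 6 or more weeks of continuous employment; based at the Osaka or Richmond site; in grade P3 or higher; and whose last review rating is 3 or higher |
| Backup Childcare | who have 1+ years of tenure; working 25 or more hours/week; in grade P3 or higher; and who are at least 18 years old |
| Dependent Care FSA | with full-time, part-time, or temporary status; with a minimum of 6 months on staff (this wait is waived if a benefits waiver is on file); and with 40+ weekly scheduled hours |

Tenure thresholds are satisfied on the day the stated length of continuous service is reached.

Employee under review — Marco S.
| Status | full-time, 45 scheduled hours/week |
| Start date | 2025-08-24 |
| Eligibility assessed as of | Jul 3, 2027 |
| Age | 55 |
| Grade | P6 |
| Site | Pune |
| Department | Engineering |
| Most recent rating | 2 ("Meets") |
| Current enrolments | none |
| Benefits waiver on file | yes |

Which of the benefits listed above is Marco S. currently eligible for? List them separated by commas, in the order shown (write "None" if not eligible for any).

Vision Plan, Backup Childcare, Dependent Care FSA

Service from 2025-08-24 to Jul 3, 2027: 678 days.
Unlimited PTO Program — service 678 days < 5 years (≈1825 days) ✗ → not eligible.
Adoption Assistance — status full-time ✗ (requires part-time) → not eligible.
Relocation Assistance — age 55 ≥ 18 ✓; site Pune ✓; dept Engineering ✗ → not eligible.
Vision Plan — status full-time ✓; service 678 days ≥ 45 days ✓; 45 hrs/wk ≥ 20 ✓ → eligible.
Phone Allowance — status full-time ✗ (requires part-time) → not eligible.
Retirement Savings Plan — service 678 days ≥ 6 weeks (≈42 days) ✓; site Pune ✗ (not Osaka or Richmond) → not eligible.
Backup Childcare — service 678 days ≥ 1 year (≈365 days) ✓; 45 hrs/wk ≥ 25 ✓; grade P6 ≥ P3 ✓; age 55 ≥ 18 ✓ → eligible.
Dependent Care FSA — status full-time ✓; benefits waiver on file ✓; 45 hrs/wk ≥ 40 ✓ → eligible.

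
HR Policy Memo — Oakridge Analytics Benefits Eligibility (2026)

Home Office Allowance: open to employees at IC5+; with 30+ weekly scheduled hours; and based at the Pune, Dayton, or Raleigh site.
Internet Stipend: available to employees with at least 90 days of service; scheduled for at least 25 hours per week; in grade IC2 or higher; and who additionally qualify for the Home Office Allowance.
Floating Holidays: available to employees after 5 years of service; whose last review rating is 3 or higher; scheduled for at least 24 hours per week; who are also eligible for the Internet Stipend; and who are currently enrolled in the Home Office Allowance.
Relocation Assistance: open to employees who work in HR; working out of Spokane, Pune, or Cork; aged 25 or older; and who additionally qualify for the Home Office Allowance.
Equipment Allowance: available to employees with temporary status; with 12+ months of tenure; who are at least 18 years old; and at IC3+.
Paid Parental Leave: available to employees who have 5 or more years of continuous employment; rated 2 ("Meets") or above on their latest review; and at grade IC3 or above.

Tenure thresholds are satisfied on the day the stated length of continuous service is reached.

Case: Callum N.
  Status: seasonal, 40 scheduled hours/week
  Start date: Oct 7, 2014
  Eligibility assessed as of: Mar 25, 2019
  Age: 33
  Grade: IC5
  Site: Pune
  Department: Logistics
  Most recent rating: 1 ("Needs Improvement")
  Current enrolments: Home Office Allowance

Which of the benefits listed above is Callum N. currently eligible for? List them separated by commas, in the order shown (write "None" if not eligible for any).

Home Office Allowance, Internet Stipend

Service from Oct 7, 2014 to Mar 25, 2019: 1630 days.
Home Office Allowance — grade IC5 ≥ IC5 ✓; 40 hrs/wk ≥ 30 ✓; site Pune ✓ → eligible.
Internet Stipend — service 1630 days ≥ 90 days ✓; 40 hrs/wk ≥ 25 ✓; grade IC5 ≥ IC2 ✓; eligible for Home Office Allowance ✓ → eligible.
Floating Holidays — service 1630 days < 5 years (≈1825 days) ✗ → not eligible.
Relocation Assistance — dept Logistics ✗ → not eligible.
Equipment Allowance — status seasonal ✗ (requires temporary) → not eligible.
Paid Parental Leave — service 1630 days < 5 years (≈1825 days) ✗ → not eligible.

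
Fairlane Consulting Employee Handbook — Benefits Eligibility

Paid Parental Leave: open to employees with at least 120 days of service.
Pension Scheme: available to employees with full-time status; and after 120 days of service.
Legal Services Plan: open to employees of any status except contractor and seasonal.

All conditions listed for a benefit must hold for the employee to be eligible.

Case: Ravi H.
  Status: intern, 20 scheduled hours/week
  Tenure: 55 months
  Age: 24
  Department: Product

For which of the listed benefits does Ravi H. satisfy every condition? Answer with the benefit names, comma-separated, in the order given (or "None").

Paid Parental Leave — service 55 months ≥ 120 days ✓ → eligible.
Pension Scheme — status intern ✗ (requires full-time) → not eligible.
Legal Services Plan — status intern ✓ (not excluded) → eligible.

Paid Parental Leave, Legal Services Plan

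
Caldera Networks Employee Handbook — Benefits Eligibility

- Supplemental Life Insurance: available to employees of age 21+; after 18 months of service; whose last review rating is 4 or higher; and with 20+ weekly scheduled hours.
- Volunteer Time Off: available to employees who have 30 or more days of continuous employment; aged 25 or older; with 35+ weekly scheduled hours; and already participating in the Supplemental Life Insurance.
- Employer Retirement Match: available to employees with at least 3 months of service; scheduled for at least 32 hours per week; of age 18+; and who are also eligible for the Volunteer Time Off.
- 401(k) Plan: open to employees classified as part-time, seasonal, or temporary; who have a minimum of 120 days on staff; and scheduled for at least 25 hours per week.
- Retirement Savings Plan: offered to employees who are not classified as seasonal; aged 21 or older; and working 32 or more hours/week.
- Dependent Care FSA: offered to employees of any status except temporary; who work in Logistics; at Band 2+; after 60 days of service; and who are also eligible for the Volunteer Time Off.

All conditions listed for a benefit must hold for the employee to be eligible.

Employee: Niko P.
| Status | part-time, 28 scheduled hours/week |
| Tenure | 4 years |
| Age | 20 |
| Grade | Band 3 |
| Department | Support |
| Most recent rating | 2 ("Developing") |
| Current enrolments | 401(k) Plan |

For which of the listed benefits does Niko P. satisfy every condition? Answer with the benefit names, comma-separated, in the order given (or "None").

Supplemental Life Insurance — age 20 < 21 ✗ → not eligible.
Volunteer Time Off — service 4 years ≥ 30 days ✓; age 20 < 25 ✗ → not eligible.
Employer Retirement Match — service 4 years ≥ 3 months (≈90 days) ✓; 28 hrs/wk < 32 ✗ → not eligible.
401(k) Plan — status part-time ✓; service 4 years ≥ 120 days ✓; 28 hrs/wk ≥ 25 ✓ → eligible.
Retirement Savings Plan — status part-time ✓ (not excluded); age 20 < 21 ✗ → not eligible.
Dependent Care FSA — status part-time ✓ (not excluded); dept Support ✗ → not eligible.

401(k) Plan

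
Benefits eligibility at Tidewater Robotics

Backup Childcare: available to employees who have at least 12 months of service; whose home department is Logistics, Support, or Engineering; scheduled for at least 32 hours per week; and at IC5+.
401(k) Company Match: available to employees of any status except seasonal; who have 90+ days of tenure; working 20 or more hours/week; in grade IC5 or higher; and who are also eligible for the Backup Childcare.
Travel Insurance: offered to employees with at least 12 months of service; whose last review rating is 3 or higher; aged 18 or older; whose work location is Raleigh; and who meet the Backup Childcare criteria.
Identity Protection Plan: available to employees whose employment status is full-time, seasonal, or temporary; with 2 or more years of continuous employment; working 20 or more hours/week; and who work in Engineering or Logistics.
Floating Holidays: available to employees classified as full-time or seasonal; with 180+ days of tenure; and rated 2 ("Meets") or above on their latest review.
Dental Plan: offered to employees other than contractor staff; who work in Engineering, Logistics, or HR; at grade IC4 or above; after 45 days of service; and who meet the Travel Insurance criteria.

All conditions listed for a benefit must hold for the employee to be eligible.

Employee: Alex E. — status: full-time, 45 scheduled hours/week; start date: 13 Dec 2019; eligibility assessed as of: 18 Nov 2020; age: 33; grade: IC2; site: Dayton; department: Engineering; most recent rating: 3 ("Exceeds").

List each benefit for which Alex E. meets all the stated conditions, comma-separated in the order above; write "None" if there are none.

Service from 13 Dec 2019 to 18 Nov 2020: 341 days.
Backup Childcare — service 341 days < 12 months (≈360 days) ✗ → not eligible.
401(k) Company Match — status full-time ✓ (not excluded); service 341 days ≥ 90 days ✓; 45 hrs/wk ≥ 20 ✓; grade IC2 < IC5 ✗ → not eligible.
Travel Insurance — service 341 days < 12 months (≈360 days) ✗ → not eligible.
Identity Protection Plan — status full-time ✓; service 341 days < 2 years (≈730 days) ✗ → not eligible.
Floating Holidays — status full-time ✓; service 341 days ≥ 180 days ✓; rating 3 ≥ 2 ✓ → eligible.
Dental Plan — status full-time ✓ (not excluded); dept Engineering ✓; grade IC2 < IC4 ✗ → not eligible.

Floating Holidays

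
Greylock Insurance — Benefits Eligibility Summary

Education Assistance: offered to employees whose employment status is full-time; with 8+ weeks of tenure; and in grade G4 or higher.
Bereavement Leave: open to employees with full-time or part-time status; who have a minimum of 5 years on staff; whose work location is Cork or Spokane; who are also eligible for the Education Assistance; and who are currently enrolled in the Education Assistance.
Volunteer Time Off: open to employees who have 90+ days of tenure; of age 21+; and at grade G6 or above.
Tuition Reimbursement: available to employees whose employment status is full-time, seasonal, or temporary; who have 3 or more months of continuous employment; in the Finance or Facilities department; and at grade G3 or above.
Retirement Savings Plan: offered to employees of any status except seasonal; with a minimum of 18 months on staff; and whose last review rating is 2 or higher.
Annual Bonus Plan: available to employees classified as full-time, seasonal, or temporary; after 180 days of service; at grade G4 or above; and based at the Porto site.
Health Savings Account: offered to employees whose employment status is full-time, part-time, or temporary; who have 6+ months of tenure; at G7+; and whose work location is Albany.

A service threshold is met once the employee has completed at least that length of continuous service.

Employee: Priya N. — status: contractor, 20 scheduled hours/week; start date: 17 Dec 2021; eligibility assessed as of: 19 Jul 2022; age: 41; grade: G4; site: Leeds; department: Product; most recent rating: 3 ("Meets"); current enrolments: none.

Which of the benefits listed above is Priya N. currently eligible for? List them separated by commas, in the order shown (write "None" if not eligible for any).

Service from 17 Dec 2021 to 19 Jul 2022: 214 days.
Education Assistance — status contractor ✗ (requires full-time) → not eligible.
Bereavement Leave — status contractor ✗ (requires full-time or part-time) → not eligible.
Volunteer Time Off — service 214 days ≥ 90 days ✓; age 41 ≥ 21 ✓; grade G4 < G6 ✗ → not eligible.
Tuition Reimbursement — status contractor ✗ (requires full-time, seasonal, or temporary) → not eligible.
Retirement Savings Plan — status contractor ✓ (not excluded); service 214 days < 18 months (≈540 days) ✗ → not eligible.
Annual Bonus Plan — status contractor ✗ (requires full-time, seasonal, or temporary) → not eligible.
Health Savings Account — status contractor ✗ (requires full-time, part-time, or temporary) → not eligible.

None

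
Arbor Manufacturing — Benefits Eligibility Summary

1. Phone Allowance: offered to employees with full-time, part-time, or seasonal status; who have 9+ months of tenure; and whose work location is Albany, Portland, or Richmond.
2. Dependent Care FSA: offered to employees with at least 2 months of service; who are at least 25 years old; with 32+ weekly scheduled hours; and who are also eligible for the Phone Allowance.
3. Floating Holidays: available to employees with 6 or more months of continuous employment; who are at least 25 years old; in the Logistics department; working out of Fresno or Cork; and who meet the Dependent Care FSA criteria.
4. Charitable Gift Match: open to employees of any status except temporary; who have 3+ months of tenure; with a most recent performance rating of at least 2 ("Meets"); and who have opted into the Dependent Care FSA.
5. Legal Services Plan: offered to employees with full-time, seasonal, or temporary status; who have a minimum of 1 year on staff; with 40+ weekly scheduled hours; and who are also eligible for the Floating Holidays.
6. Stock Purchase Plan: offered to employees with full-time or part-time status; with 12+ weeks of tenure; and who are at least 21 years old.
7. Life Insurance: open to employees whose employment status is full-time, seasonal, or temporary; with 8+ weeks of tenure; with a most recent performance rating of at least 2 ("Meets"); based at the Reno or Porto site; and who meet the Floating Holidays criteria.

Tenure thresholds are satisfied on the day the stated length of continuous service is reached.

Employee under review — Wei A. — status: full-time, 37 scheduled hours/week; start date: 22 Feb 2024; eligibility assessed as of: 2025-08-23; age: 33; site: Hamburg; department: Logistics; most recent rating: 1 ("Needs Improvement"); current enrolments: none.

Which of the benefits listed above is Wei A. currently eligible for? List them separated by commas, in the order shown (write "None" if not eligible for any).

Stock Purchase Plan

Service from 22 Feb 2024 to 2025-08-23: 548 days.
Phone Allowance — status full-time ✓; service 548 days ≥ 9 months (≈270 days) ✓; site Hamburg ✗ (not Albany, Portland, or Richmond) → not eligible.
Dependent Care FSA — service 548 days ≥ 2 months (≈60 days) ✓; age 33 ≥ 25 ✓; 37 hrs/wk ≥ 32 ✓; not eligible for Phone Allowance ✗ → not eligible.
Floating Holidays — service 548 days ≥ 6 months (≈180 days) ✓; age 33 ≥ 25 ✓; dept Logistics ✓; site Hamburg ✗ (not Fresno or Cork) → not eligible.
Charitable Gift Match — status full-time ✓ (not excluded); service 548 days ≥ 3 months (≈90 days) ✓; rating 1 < 2 ✗ → not eligible.
Legal Services Plan — status full-time ✓; service 548 days ≥ 1 year (≈365 days) ✓; 37 hrs/wk < 40 ✗ → not eligible.
Stock Purchase Plan — status full-time ✓; service 548 days ≥ 12 weeks (≈84 days) ✓; age 33 ≥ 21 ✓ → eligible.
Life Insurance — status full-time ✓; service 548 days ≥ 8 weeks (≈56 days) ✓; rating 1 < 2 ✗ → not eligible.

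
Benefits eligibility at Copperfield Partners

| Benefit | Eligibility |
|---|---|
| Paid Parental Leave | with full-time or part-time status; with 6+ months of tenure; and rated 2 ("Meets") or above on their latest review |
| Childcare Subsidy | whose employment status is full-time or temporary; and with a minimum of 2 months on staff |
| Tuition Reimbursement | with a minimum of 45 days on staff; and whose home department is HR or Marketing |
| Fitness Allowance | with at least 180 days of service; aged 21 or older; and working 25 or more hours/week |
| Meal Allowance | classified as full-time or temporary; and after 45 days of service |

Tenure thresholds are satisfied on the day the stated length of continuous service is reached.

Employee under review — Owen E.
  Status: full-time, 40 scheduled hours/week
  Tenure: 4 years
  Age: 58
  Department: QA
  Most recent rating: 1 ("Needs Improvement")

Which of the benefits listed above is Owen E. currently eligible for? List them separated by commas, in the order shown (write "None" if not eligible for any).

Paid Parental Leave — status full-time ✓; service 4 years ≥ 6 months (≈180 days) ✓; rating 1 < 2 ✗ → not eligible.
Childcare Subsidy — status full-time ✓; service 4 years ≥ 2 months (≈60 days) ✓ → eligible.
Tuition Reimbursement — service 4 years ≥ 45 days ✓; dept QA ✗ → not eligible.
Fitness Allowance — service 4 years ≥ 180 days ✓; age 58 ≥ 21 ✓; 40 hrs/wk ≥ 25 ✓ → eligible.
Meal Allowance — status full-time ✓; service 4 years ≥ 45 days ✓ → eligible.

Childcare Subsidy, Fitness Allowance, Meal Allowance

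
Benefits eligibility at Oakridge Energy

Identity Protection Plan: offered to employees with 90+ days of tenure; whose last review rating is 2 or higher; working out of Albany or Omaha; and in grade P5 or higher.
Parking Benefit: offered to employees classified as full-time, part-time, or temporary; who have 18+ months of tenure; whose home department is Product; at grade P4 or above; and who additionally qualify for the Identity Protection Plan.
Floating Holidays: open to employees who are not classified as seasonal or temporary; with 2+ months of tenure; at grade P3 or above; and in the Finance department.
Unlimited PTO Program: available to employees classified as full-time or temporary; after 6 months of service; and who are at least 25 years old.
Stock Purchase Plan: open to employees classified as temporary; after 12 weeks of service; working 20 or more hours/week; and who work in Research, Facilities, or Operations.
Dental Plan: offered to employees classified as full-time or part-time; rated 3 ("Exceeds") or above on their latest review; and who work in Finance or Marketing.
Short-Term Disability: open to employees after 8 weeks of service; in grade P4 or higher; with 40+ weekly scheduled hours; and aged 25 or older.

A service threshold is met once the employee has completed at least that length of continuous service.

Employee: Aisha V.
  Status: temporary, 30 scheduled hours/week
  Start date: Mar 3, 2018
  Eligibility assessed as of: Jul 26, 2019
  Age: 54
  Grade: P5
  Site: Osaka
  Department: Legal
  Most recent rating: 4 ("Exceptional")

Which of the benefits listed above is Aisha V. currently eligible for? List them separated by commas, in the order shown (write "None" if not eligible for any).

Unlimited PTO Program

Service from Mar 3, 2018 to Jul 26, 2019: 510 days.
Identity Protection Plan — service 510 days ≥ 90 days ✓; rating 4 ≥ 2 ✓; site Osaka ✗ (not Albany or Omaha) → not eligible.
Parking Benefit — status temporary ✓; service 510 days < 18 months (≈540 days) ✗ → not eligible.
Floating Holidays — status temporary ✗ (excluded) → not eligible.
Unlimited PTO Program — status temporary ✓; service 510 days ≥ 6 months (≈180 days) ✓; age 54 ≥ 25 ✓ → eligible.
Stock Purchase Plan — status temporary ✓; service 510 days ≥ 12 weeks (≈84 days) ✓; 30 hrs/wk ≥ 20 ✓; dept Legal ✗ → not eligible.
Dental Plan — status temporary ✗ (requires full-time or part-time) → not eligible.
Short-Term Disability — service 510 days ≥ 8 weeks (≈56 days) ✓; grade P5 ≥ P4 ✓; 30 hrs/wk < 40 ✗ → not eligible.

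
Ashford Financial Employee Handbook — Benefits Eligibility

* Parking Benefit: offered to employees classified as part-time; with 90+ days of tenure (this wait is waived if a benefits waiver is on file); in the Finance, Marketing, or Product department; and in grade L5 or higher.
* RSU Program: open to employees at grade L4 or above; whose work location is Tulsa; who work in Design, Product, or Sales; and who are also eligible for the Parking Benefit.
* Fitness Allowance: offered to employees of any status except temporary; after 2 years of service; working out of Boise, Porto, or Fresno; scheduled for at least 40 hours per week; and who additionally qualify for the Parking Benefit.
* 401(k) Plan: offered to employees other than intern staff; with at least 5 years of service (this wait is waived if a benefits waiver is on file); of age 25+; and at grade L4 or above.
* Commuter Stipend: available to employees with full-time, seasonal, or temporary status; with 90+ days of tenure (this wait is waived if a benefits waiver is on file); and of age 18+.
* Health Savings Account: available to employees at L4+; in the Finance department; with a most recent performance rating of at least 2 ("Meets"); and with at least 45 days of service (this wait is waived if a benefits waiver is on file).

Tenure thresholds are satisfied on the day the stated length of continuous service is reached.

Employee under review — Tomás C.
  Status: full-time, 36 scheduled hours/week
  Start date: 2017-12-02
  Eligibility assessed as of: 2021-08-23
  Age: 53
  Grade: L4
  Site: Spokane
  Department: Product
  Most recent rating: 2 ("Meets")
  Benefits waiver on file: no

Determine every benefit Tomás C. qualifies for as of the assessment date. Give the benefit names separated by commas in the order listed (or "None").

Commuter Stipend

Service from 2017-12-02 to 2021-08-23: 1360 days.
Parking Benefit — status full-time ✗ (requires part-time) → not eligible.
RSU Program — grade L4 ≥ L4 ✓; site Spokane ✗ (not Tulsa) → not eligible.
Fitness Allowance — status full-time ✓ (not excluded); service 1360 days ≥ 2 years (≈730 days) ✓; site Spokane ✗ (not Boise, Porto, or Fresno) → not eligible.
401(k) Plan — status full-time ✓ (not excluded); no waiver, service 1360 days < 5 years (≈1825 days) ✗ → not eligible.
Commuter Stipend — status full-time ✓; no waiver, service 1360 days ≥ 90 days ✓; age 53 ≥ 18 ✓ → eligible.
Health Savings Account — grade L4 ≥ L4 ✓; dept Product ✗ → not eligible.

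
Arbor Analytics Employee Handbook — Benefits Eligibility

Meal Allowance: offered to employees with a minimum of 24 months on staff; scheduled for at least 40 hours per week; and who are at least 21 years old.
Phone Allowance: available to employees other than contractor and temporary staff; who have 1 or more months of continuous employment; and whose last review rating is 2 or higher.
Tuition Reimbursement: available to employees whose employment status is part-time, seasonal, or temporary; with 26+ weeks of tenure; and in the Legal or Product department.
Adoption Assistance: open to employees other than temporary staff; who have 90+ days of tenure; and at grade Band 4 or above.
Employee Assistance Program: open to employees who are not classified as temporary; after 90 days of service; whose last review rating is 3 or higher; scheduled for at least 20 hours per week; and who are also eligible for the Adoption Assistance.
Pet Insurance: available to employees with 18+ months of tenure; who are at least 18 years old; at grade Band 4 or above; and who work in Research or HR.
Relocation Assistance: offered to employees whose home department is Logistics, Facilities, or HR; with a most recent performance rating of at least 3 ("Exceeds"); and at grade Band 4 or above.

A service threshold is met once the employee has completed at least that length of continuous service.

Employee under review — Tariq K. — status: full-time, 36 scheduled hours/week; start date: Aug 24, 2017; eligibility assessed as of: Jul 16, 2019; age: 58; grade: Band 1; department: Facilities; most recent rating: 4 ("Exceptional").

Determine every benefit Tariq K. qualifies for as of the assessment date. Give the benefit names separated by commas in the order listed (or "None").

Phone Allowance

Service from Aug 24, 2017 to Jul 16, 2019: 691 days.
Meal Allowance — service 691 days < 24 months (≈720 days) ✗ → not eligible.
Phone Allowance — status full-time ✓ (not excluded); service 691 days ≥ 1 month (≈30 days) ✓; rating 4 ≥ 2 ✓ → eligible.
Tuition Reimbursement — status full-time ✗ (requires part-time, seasonal, or temporary) → not eligible.
Adoption Assistance — status full-time ✓ (not excluded); service 691 days ≥ 90 days ✓; grade Band 1 < Band 4 ✗ → not eligible.
Employee Assistance Program — status full-time ✓ (not excluded); service 691 days ≥ 90 days ✓; rating 4 ≥ 3 ✓; 36 hrs/wk ≥ 20 ✓; not eligible for Adoption Assistance ✗ → not eligible.
Pet Insurance — service 691 days ≥ 18 months (≈540 days) ✓; age 58 ≥ 18 ✓; grade Band 1 < Band 4 ✗ → not eligible.
Relocation Assistance — dept Facilities ✓; rating 4 ≥ 3 ✓; grade Band 1 < Band 4 ✗ → not eligible.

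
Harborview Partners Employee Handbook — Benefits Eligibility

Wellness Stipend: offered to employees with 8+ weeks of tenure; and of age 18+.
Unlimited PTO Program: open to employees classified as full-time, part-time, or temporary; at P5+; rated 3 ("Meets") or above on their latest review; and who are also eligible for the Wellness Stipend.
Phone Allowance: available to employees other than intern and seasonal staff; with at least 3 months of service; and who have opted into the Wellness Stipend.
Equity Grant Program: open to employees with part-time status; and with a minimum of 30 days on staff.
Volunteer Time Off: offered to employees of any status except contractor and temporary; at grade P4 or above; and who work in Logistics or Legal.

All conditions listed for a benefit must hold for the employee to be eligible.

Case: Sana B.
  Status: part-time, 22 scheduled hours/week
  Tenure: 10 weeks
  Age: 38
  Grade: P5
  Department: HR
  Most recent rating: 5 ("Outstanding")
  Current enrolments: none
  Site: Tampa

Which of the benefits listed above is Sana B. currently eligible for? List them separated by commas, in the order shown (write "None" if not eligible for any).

Wellness Stipend, Unlimited PTO Program, Equity Grant Program

Wellness Stipend — service 10 weeks ≥ 8 weeks ✓; age 38 ≥ 18 ✓ → eligible.
Unlimited PTO Program — status part-time ✓; grade P5 ≥ P5 ✓; rating 5 ≥ 3 ✓; eligible for Wellness Stipend ✓ → eligible.
Phone Allowance — status part-time ✓ (not excluded); service 10 weeks < 3 months (≈90 days) ✗ → not eligible.
Equity Grant Program — status part-time ✓; service 10 weeks ≥ 30 days ✓ → eligible.
Volunteer Time Off — status part-time ✓ (not excluded); grade P5 ≥ P4 ✓; dept HR ✗ → not eligible.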